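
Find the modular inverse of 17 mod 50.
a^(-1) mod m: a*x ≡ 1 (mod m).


Use the extended Euclidean algorithm on (50, 17); each row r = 50*s + 17*t:
r=50, s=1, t=0
r=17, s=0, t=1
q=2: r=16, s=1, t=-2   [50*(1) + 17*(-2) = 16]
q=1: r=1, s=-1, t=3   [50*(-1) + 17*(3) = 1]
q=16: r=0, s=17, t=-50   [50*(17) + 17*(-50) = 0]
GCD = 1 with t = 3, so 17*(3) ≡ 1 (mod 50)
Inverse = 3 mod 50 = 3
Check: 17 * 3 = 51 ≡ 1 (mod 50)

17^(-1) ≡ 3 (mod 50)


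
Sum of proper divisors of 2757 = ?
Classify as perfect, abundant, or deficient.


Proper divisors: 1, 3, 919
Sum = 1 + 3 + 919 = 923
923 < 2757 → deficient

s(2757) = 923 (deficient)


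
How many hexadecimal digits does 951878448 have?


951878448 in base 16 = 38BC8330
Number of digits = 8

8 digits (base 16)


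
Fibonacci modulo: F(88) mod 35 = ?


F(k) mod 35 for k=1..88:
1, 1, 2, 3, 5, 8, 13, 21, 34, 20, 19, 4, 23, 27, 15, 7, 22, 29, 16, 10, 26, 1, 27, 28, 20, 13, 33, 11, 9, 20, 29, 14, 8, 22, 30, 17, 12, 29, 6, 0, 6, 6, 12, 18, 30, 13, 8, 21, 29, 15, 9, 24, 33, 22, 20, 7, 27, 34, 26, 25, 16, 6, 22, 28, 15, 8, 23, 31, 19, 15, 34, 14, 13, 27, 5, 32, 2, 34, 1, 0, 1, 1, 2, 3, 5, 8, 13, 21
F(88) mod 35 = 21


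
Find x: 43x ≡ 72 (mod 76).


GCD(43, 76) = 1, unique solution
a^(-1) mod 76 = 23
x = 23 * 72 mod 76 = 60

x ≡ 60 (mod 76)


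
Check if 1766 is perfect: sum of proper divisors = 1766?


Proper divisors of 1766: 1, 2, 883
Sum = 1 + 2 + 883 = 886

No, 1766 is not perfect (886 ≠ 1766)


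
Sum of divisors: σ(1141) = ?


Divisors of 1141: 1, 7, 163, 1141
Sum = 1 + 7 + 163 + 1141 = 1312

σ(1141) = 1312


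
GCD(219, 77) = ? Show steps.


219 = 2 * 77 + 65
77 = 1 * 65 + 12
65 = 5 * 12 + 5
12 = 2 * 5 + 2
5 = 2 * 2 + 1
2 = 2 * 1 + 0
GCD = 1


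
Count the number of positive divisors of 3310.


3310 = 2^1 × 5^1 × 331^1
d(3310) = (1+1) × (1+1) × (1+1) = 8

8 divisors


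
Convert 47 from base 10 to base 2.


47 (base 10) = 47 (decimal)
47 (decimal) = 101111 (base 2)


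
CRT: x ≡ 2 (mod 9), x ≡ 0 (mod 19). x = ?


M = 9*19 = 171
M1 = M/9 = 19, M2 = M/19 = 9
M1^(-1) mod 9 = 1, M2^(-1) mod 19 = 17
x = 2*19*1 + 0*9*17 = 38
38 mod 171 = 38
Check: 38 mod 9 = 2 ✓, 38 mod 19 = 0 ✓

x ≡ 38 (mod 171)


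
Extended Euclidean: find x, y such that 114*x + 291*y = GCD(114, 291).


Tabular extended Euclidean (each row: r = 114*s + 291*t):
r=114, s=1, t=0
r=291, s=0, t=1
q=0: r=114, s=1, t=0   [114*(1) + 291*(0) = 114]
q=2: r=63, s=-2, t=1   [114*(-2) + 291*(1) = 63]
q=1: r=51, s=3, t=-1   [114*(3) + 291*(-1) = 51]
q=1: r=12, s=-5, t=2   [114*(-5) + 291*(2) = 12]
q=4: r=3, s=23, t=-9   [114*(23) + 291*(-9) = 3]
q=4: r=0, s=-97, t=38   [114*(-97) + 291*(38) = 0]
GCD = 3; from the row with r=3: x=23, y=-9
Check: 114*(23) + 291*(-9) = 2622 - 2619 = 3

GCD = 3, x = 23, y = -9


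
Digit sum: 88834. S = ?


8 + 8 + 8 + 3 + 4 = 31


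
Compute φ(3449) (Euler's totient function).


3449 = 3449
Prime factors: 3449
φ(3449) = 3449 × (1-1/3449)
= 3449 × 3448/3449 = 3448

φ(3449) = 3448


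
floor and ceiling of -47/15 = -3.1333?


-47/15 = -3.1333
floor = -4
ceil = -3

floor = -4, ceil = -3


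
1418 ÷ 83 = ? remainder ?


1418 = 83 * 17 + 7
Check: 1411 + 7 = 1418

q = 17, r = 7


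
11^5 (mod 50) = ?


11^1 mod 50 = 11
11^2 mod 50 = 21
11^3 mod 50 = 31
11^4 mod 50 = 41
11^5 mod 50 = 1


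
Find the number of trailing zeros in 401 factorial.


floor(401/5) = 80
floor(401/25) = 16
floor(401/125) = 3
Total = 99

99 trailing zeros


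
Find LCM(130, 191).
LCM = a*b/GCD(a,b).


GCD(130, 191) = 1
LCM = 130*191/1 = 24830/1 = 24830

LCM = 24830


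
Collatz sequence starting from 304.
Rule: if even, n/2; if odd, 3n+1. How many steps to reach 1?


304 → 152 → 76 → 38 → 19 → 58 → 29 → 88 → 44 → 22 → 11 → 34 → 17 → 52 → 26 → 13 → 40 → 20 → 10 → 5 → 16 → 8 → 4 → 2 → 1
Total steps = 24

24 steps


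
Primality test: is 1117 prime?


Check divisors up to sqrt(1117) = 33.4215
No divisors found.
1117 is prime.

Yes, 1117 is prime


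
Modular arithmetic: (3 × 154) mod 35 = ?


3 × 154 = 462
462 mod 35 = 7


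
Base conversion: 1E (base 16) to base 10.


1E (base 16) = 30 (decimal)
30 (decimal) = 30 (base 10)


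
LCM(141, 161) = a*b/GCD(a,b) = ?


GCD(141, 161) = 1
LCM = 141*161/1 = 22701/1 = 22701

LCM = 22701


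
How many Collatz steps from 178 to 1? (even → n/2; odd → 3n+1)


178 → 89 → 268 → 134 → 67 → 202 → 101 → 304 → 152 → 76 → 38 → 19 → 58 → 29 → 88 → 44 → 22 → 11 → 34 → 17 → 52 → 26 → 13 → 40 → 20 → 10 → 5 → 16 → 8 → 4 → 2 → 1
Total steps = 31

31 steps


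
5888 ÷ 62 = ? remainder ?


5888 = 62 * 94 + 60
Check: 5828 + 60 = 5888

q = 94, r = 60


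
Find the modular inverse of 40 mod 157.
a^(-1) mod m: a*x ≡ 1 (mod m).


Use the extended Euclidean algorithm on (157, 40); each row r = 157*s + 40*t:
r=157, s=1, t=0
r=40, s=0, t=1
q=3: r=37, s=1, t=-3   [157*(1) + 40*(-3) = 37]
q=1: r=3, s=-1, t=4   [157*(-1) + 40*(4) = 3]
q=12: r=1, s=13, t=-51   [157*(13) + 40*(-51) = 1]
q=3: r=0, s=-40, t=157   [157*(-40) + 40*(157) = 0]
GCD = 1 with t = -51, so 40*(-51) ≡ 1 (mod 157)
Inverse = -51 mod 157 = 106
Check: 40 * 106 = 4240 ≡ 1 (mod 157)

40^(-1) ≡ 106 (mod 157)


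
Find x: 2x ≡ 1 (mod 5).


GCD(2, 5) = 1, unique solution
a^(-1) mod 5 = 3
x = 3 * 1 mod 5 = 3

x ≡ 3 (mod 5)


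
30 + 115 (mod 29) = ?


30 + 115 = 145
145 mod 29 = 0


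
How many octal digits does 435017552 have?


435017552 in base 8 = 3173353520
Number of digits = 10

10 digits (base 8)


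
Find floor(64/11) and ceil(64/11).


64/11 = 5.8182
floor = 5
ceil = 6

floor = 5, ceil = 6


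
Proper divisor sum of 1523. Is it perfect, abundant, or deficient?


Proper divisors: 1
Sum = 1 = 1
1 < 1523 → deficient

s(1523) = 1 (deficient)


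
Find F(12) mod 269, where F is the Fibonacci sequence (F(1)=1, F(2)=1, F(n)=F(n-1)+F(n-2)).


F(k) mod 269 for k=1..12:
1, 1, 2, 3, 5, 8, 13, 21, 34, 55, 89, 144
F(12) mod 269 = 144


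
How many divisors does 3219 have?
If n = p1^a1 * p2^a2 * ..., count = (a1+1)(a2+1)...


3219 = 3^1 × 29^1 × 37^1
d(3219) = (1+1) × (1+1) × (1+1) = 8

8 divisors


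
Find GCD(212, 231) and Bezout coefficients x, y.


Tabular extended Euclidean (each row: r = 212*s + 231*t):
r=212, s=1, t=0
r=231, s=0, t=1
q=0: r=212, s=1, t=0   [212*(1) + 231*(0) = 212]
q=1: r=19, s=-1, t=1   [212*(-1) + 231*(1) = 19]
q=11: r=3, s=12, t=-11   [212*(12) + 231*(-11) = 3]
q=6: r=1, s=-73, t=67   [212*(-73) + 231*(67) = 1]
q=3: r=0, s=231, t=-212   [212*(231) + 231*(-212) = 0]
GCD = 1; from the row with r=1: x=-73, y=67
Check: 212*(-73) + 231*(67) = -15476 + 15477 = 1

GCD = 1, x = -73, y = 67


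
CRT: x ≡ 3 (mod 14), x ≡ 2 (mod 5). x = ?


M = 14*5 = 70
M1 = M/14 = 5, M2 = M/5 = 14
M1^(-1) mod 14 = 3, M2^(-1) mod 5 = 4
x = 3*5*3 + 2*14*4 = 157
157 mod 70 = 17
Check: 17 mod 14 = 3 ✓, 17 mod 5 = 2 ✓

x ≡ 17 (mod 70)


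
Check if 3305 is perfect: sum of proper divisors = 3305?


Proper divisors of 3305: 1, 5, 661
Sum = 1 + 5 + 661 = 667

No, 3305 is not perfect (667 ≠ 3305)


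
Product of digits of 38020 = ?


3 × 8 × 0 × 2 × 0 = 0


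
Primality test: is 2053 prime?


Check divisors up to sqrt(2053) = 45.3100
No divisors found.
2053 is prime.

Yes, 2053 is prime


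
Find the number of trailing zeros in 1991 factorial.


floor(1991/5) = 398
floor(1991/25) = 79
floor(1991/125) = 15
floor(1991/625) = 3
Total = 495

495 trailing zeros


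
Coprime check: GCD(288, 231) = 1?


Euclidean algorithm:
288 = 1 * 231 + 57
231 = 4 * 57 + 3
57 = 19 * 3 + 0
GCD(288, 231) = 3

No, not coprime (GCD = 3)


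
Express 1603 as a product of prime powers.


1603 / 7 = 229
229 / 229 = 1
1603 = 7 × 229


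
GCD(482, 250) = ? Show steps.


482 = 1 * 250 + 232
250 = 1 * 232 + 18
232 = 12 * 18 + 16
18 = 1 * 16 + 2
16 = 8 * 2 + 0
GCD = 2


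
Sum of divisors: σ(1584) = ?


Divisors of 1584: 1, 2, 3, 4, 6, 8, 9, 11, 12, 16, 18, 22, 24, 33, 36, 44, 48, 66, 72, 88, 99, 132, 144, 176, 198, 264, 396, 528, 792, 1584
Sum = 1 + 2 + 3 + 4 + 6 + 8 + 9 + 11 + 12 + 16 + 18 + 22 + 24 + 33 + 36 + 44 + 48 + 66 + 72 + 88 + 99 + 132 + 144 + 176 + 198 + 264 + 396 + 528 + 792 + 1584 = 4836

σ(1584) = 4836


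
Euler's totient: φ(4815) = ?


4815 = 3^2 × 5 × 107
Prime factors: 3, 5, 107
φ(4815) = 4815 × (1-1/3) × (1-1/5) × (1-1/107)
= 4815 × 2/3 × 4/5 × 106/107 = 2544

φ(4815) = 2544


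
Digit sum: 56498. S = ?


5 + 6 + 4 + 9 + 8 = 32


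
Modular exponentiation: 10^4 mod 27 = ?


10^1 mod 27 = 10
10^2 mod 27 = 19
10^3 mod 27 = 1
10^4 mod 27 = 10


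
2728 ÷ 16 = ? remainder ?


2728 = 16 * 170 + 8
Check: 2720 + 8 = 2728

q = 170, r = 8


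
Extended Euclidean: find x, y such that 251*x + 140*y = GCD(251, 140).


Tabular extended Euclidean (each row: r = 251*s + 140*t):
r=251, s=1, t=0
r=140, s=0, t=1
q=1: r=111, s=1, t=-1   [251*(1) + 140*(-1) = 111]
q=1: r=29, s=-1, t=2   [251*(-1) + 140*(2) = 29]
q=3: r=24, s=4, t=-7   [251*(4) + 140*(-7) = 24]
q=1: r=5, s=-5, t=9   [251*(-5) + 140*(9) = 5]
q=4: r=4, s=24, t=-43   [251*(24) + 140*(-43) = 4]
q=1: r=1, s=-29, t=52   [251*(-29) + 140*(52) = 1]
q=4: r=0, s=140, t=-251   [251*(140) + 140*(-251) = 0]
GCD = 1; from the row with r=1: x=-29, y=52
Check: 251*(-29) + 140*(52) = -7279 + 7280 = 1

GCD = 1, x = -29, y = 52


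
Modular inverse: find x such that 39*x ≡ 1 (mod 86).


Use the extended Euclidean algorithm on (86, 39); each row r = 86*s + 39*t:
r=86, s=1, t=0
r=39, s=0, t=1
q=2: r=8, s=1, t=-2   [86*(1) + 39*(-2) = 8]
q=4: r=7, s=-4, t=9   [86*(-4) + 39*(9) = 7]
q=1: r=1, s=5, t=-11   [86*(5) + 39*(-11) = 1]
q=7: r=0, s=-39, t=86   [86*(-39) + 39*(86) = 0]
GCD = 1 with t = -11, so 39*(-11) ≡ 1 (mod 86)
Inverse = -11 mod 86 = 75
Check: 39 * 75 = 2925 ≡ 1 (mod 86)

39^(-1) ≡ 75 (mod 86)


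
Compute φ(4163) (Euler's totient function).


4163 = 23 × 181
Prime factors: 23, 181
φ(4163) = 4163 × (1-1/23) × (1-1/181)
= 4163 × 22/23 × 180/181 = 3960

φ(4163) = 3960


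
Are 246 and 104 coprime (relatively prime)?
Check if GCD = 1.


Euclidean algorithm:
246 = 2 * 104 + 38
104 = 2 * 38 + 28
38 = 1 * 28 + 10
28 = 2 * 10 + 8
10 = 1 * 8 + 2
8 = 4 * 2 + 0
GCD(246, 104) = 2

No, not coprime (GCD = 2)


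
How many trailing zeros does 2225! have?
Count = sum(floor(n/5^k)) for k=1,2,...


floor(2225/5) = 445
floor(2225/25) = 89
floor(2225/125) = 17
floor(2225/625) = 3
Total = 554

554 trailing zeros


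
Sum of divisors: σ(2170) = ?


Divisors of 2170: 1, 2, 5, 7, 10, 14, 31, 35, 62, 70, 155, 217, 310, 434, 1085, 2170
Sum = 1 + 2 + 5 + 7 + 10 + 14 + 31 + 35 + 62 + 70 + 155 + 217 + 310 + 434 + 1085 + 2170 = 4608

σ(2170) = 4608


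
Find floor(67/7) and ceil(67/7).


67/7 = 9.5714
floor = 9
ceil = 10

floor = 9, ceil = 10


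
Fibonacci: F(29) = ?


Sequence: 1, 1, 2, 3, 5, 8, 13, 21, 34, 55, 89, 144, 233, 377, 610, 987, 1597, 2584, 4181, 6765, 10946, 17711, 28657, 46368, 75025, 121393, 196418, 317811, 514229
F(29) = 514229


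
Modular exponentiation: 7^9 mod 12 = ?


7^1 mod 12 = 7
7^2 mod 12 = 1
7^3 mod 12 = 7
7^4 mod 12 = 1
7^5 mod 12 = 7
7^6 mod 12 = 1
7^7 mod 12 = 7
7^8 mod 12 = 1
7^9 mod 12 = 7


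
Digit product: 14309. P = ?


1 × 4 × 3 × 0 × 9 = 0


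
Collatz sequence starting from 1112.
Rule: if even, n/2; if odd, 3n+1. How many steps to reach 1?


1112 → 556 → 278 → 139 → 418 → 209 → 628 → 314 → 157 → 472 → 236 → 118 → 59 → 178 → 89 → 268 → 134 → 67 → 202 → 101 → 304 → 152 → 76 → 38 → 19 → 58 → 29 → 88 → 44 → 22 → 11 → 34 → 17 → 52 → 26 → 13 → 40 → 20 → 10 → 5 → 16 → 8 → 4 → 2 → 1
Total steps = 44

44 steps


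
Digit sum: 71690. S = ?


7 + 1 + 6 + 9 + 0 = 23


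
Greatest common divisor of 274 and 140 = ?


274 = 1 * 140 + 134
140 = 1 * 134 + 6
134 = 22 * 6 + 2
6 = 3 * 2 + 0
GCD = 2


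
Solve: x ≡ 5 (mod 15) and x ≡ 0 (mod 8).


M = 15*8 = 120
M1 = M/15 = 8, M2 = M/8 = 15
M1^(-1) mod 15 = 2, M2^(-1) mod 8 = 7
x = 5*8*2 + 0*15*7 = 80
80 mod 120 = 80
Check: 80 mod 15 = 5 ✓, 80 mod 8 = 0 ✓

x ≡ 80 (mod 120)


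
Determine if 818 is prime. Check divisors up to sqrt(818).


818 / 2 = 409 (exact division)
818 is NOT prime.

No, 818 is not prime


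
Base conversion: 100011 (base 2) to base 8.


100011 (base 2) = 35 (decimal)
35 (decimal) = 43 (base 8)


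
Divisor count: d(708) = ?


708 = 2^2 × 3^1 × 59^1
d(708) = (2+1) × (1+1) × (1+1) = 12

12 divisors


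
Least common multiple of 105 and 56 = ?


GCD(105, 56) = 7
LCM = 105*56/7 = 5880/7 = 840

LCM = 840


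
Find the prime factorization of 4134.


4134 / 2 = 2067
2067 / 3 = 689
689 / 13 = 53
53 / 53 = 1
4134 = 2 × 3 × 13 × 53


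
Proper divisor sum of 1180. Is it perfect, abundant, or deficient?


Proper divisors: 1, 2, 4, 5, 10, 20, 59, 118, 236, 295, 590
Sum = 1 + 2 + 4 + 5 + 10 + 20 + 59 + 118 + 236 + 295 + 590 = 1340
1340 > 1180 → abundant

s(1180) = 1340 (abundant)


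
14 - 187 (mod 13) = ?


14 - 187 = -173
-173 mod 13 = 9


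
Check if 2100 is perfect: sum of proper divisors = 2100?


Proper divisors of 2100: 1, 2, 3, 4, 5, 6, 7, 10, 12, 14, 15, 20, 21, 25, 28, 30, 35, 42, 50, 60, 70, 75, 84, 100, 105, 140, 150, 175, 210, 300, 350, 420, 525, 700, 1050
Sum = 1 + 2 + 3 + 4 + 5 + 6 + 7 + 10 + 12 + 14 + 15 + 20 + 21 + 25 + 28 + 30 + 35 + 42 + 50 + 60 + 70 + 75 + 84 + 100 + 105 + 140 + 150 + 175 + 210 + 300 + 350 + 420 + 525 + 700 + 1050 = 4844

No, 2100 is not perfect (4844 ≠ 2100)


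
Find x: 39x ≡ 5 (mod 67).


GCD(39, 67) = 1, unique solution
a^(-1) mod 67 = 55
x = 55 * 5 mod 67 = 7

x ≡ 7 (mod 67)


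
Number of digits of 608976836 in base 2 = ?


608976836 in base 2 = 100100010011000011111111000100
Number of digits = 30

30 digits (base 2)


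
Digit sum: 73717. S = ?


7 + 3 + 7 + 1 + 7 = 25


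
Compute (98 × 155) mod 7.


98 × 155 = 15190
15190 mod 7 = 0


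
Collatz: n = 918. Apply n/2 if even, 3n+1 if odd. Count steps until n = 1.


918 → 459 → 1378 → 689 → 2068 → 1034 → 517 → 1552 → 776 → 388 → 194 → 97 → 292 → 146 → 73 → 220 → 110 → 55 → 166 → 83 → 250 → 125 → 376 → 188 → 94 → 47 → 142 → 71 → 214 → 107 → 322 → 161 → 484 → 242 → 121 → 364 → 182 → 91 → 274 → 137 → 412 → 206 → 103 → 310 → 155 → 466 → 233 → 700 → 350 → 175 → 526 → 263 → 790 → 395 → 1186 → 593 → 1780 → 890 → 445 → 1336 → 668 → 334 → 167 → 502 → 251 → 754 → 377 → 1132 → 566 → 283 → 850 → 425 → 1276 → 638 → 319 → 958 → 479 → 1438 → 719 → 2158 → 1079 → 3238 → 1619 → 4858 → 2429 → 7288 → 3644 → 1822 → 911 → 2734 → 1367 → 4102 → 2051 → 6154 → 3077 → 9232 → 4616 → 2308 → 1154 → 577 → 1732 → 866 → 433 → 1300 → 650 → 325 → 976 → 488 → 244 → 122 → 61 → 184 → 92 → 46 → 23 → 70 → 35 → 106 → 53 → 160 → 80 → 40 → 20 → 10 → 5 → 16 → 8 → 4 → 2 → 1
Total steps = 129

129 steps


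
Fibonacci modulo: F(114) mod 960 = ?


F(k) mod 960 for k=1..114:
1, 1, 2, 3, 5, 8, 13, 21, 34, 55, 89, 144, 233, 377, 610, 27, 637, 664, 341, 45, 386, 431, 817, 288, 145, 433, 578, 51, 629, 680, 349, 69, 418, 487, 905, 432, 377, 809, 226, 75, 301, 376, 677, 93, 770, 863, 673, 576, 289, 865, 194, 99, 293, 392, 685, 117, 802, 919, 761, 720, 521, 281, 802, 123, 925, 88, 53, 141, 194, 335, 529, 864, 433, 337, 770, 147, 917, 104, 61, 165, 226, 391, 617, 48, 665, 713, 418, 171, 589, 760, 389, 189, 578, 767, 385, 192, 577, 769, 386, 195, 581, 776, 397, 213, 610, 823, 473, 336, 809, 185, 34, 219, 253, 472
F(114) mod 960 = 472


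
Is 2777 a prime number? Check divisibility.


Check divisors up to sqrt(2777) = 52.6972
No divisors found.
2777 is prime.

Yes, 2777 is prime


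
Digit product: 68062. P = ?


6 × 8 × 0 × 6 × 2 = 0


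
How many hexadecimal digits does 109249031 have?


109249031 in base 16 = 6830207
Number of digits = 7

7 digits (base 16)


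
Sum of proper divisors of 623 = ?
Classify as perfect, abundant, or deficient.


Proper divisors: 1, 7, 89
Sum = 1 + 7 + 89 = 97
97 < 623 → deficient

s(623) = 97 (deficient)


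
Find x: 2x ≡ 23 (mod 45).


GCD(2, 45) = 1, unique solution
a^(-1) mod 45 = 23
x = 23 * 23 mod 45 = 34

x ≡ 34 (mod 45)


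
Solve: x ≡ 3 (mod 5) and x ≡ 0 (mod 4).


M = 5*4 = 20
M1 = M/5 = 4, M2 = M/4 = 5
M1^(-1) mod 5 = 4, M2^(-1) mod 4 = 1
x = 3*4*4 + 0*5*1 = 48
48 mod 20 = 8
Check: 8 mod 5 = 3 ✓, 8 mod 4 = 0 ✓

x ≡ 8 (mod 20)


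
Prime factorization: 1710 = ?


1710 / 2 = 855
855 / 3 = 285
285 / 3 = 95
95 / 5 = 19
19 / 19 = 1
1710 = 2 × 3^2 × 5 × 19


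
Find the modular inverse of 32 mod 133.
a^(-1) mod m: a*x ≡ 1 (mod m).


Use the extended Euclidean algorithm on (133, 32); each row r = 133*s + 32*t:
r=133, s=1, t=0
r=32, s=0, t=1
q=4: r=5, s=1, t=-4   [133*(1) + 32*(-4) = 5]
q=6: r=2, s=-6, t=25   [133*(-6) + 32*(25) = 2]
q=2: r=1, s=13, t=-54   [133*(13) + 32*(-54) = 1]
q=2: r=0, s=-32, t=133   [133*(-32) + 32*(133) = 0]
GCD = 1 with t = -54, so 32*(-54) ≡ 1 (mod 133)
Inverse = -54 mod 133 = 79
Check: 32 * 79 = 2528 ≡ 1 (mod 133)

32^(-1) ≡ 79 (mod 133)


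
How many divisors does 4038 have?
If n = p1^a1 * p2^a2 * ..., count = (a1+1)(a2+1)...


4038 = 2^1 × 3^1 × 673^1
d(4038) = (1+1) × (1+1) × (1+1) = 8

8 divisors


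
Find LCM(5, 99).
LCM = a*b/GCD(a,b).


GCD(5, 99) = 1
LCM = 5*99/1 = 495/1 = 495

LCM = 495


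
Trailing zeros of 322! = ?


floor(322/5) = 64
floor(322/25) = 12
floor(322/125) = 2
Total = 78

78 trailing zeros


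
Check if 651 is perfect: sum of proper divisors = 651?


Proper divisors of 651: 1, 3, 7, 21, 31, 93, 217
Sum = 1 + 3 + 7 + 21 + 31 + 93 + 217 = 373

No, 651 is not perfect (373 ≠ 651)


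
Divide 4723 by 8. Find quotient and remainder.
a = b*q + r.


4723 = 8 * 590 + 3
Check: 4720 + 3 = 4723

q = 590, r = 3


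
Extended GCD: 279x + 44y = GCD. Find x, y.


Tabular extended Euclidean (each row: r = 279*s + 44*t):
r=279, s=1, t=0
r=44, s=0, t=1
q=6: r=15, s=1, t=-6   [279*(1) + 44*(-6) = 15]
q=2: r=14, s=-2, t=13   [279*(-2) + 44*(13) = 14]
q=1: r=1, s=3, t=-19   [279*(3) + 44*(-19) = 1]
q=14: r=0, s=-44, t=279   [279*(-44) + 44*(279) = 0]
GCD = 1; from the row with r=1: x=3, y=-19
Check: 279*(3) + 44*(-19) = 837 - 836 = 1

GCD = 1, x = 3, y = -19


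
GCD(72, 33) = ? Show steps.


72 = 2 * 33 + 6
33 = 5 * 6 + 3
6 = 2 * 3 + 0
GCD = 3


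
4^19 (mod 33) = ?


4^1 mod 33 = 4
4^2 mod 33 = 16
4^3 mod 33 = 31
4^4 mod 33 = 25
4^5 mod 33 = 1
4^6 mod 33 = 4
4^7 mod 33 = 16
4^8 mod 33 = 31
4^9 mod 33 = 25
4^10 mod 33 = 1
4^11 mod 33 = 4
4^12 mod 33 = 16
4^13 mod 33 = 31
4^14 mod 33 = 25
4^15 mod 33 = 1
4^16 mod 33 = 4
4^17 mod 33 = 16
4^18 mod 33 = 31
4^19 mod 33 = 25


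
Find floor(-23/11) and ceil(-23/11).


-23/11 = -2.0909
floor = -3
ceil = -2

floor = -3, ceil = -2


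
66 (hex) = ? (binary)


66 (base 16) = 102 (decimal)
102 (decimal) = 1100110 (base 2)


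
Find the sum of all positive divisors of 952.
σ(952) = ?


Divisors of 952: 1, 2, 4, 7, 8, 14, 17, 28, 34, 56, 68, 119, 136, 238, 476, 952
Sum = 1 + 2 + 4 + 7 + 8 + 14 + 17 + 28 + 34 + 56 + 68 + 119 + 136 + 238 + 476 + 952 = 2160

σ(952) = 2160


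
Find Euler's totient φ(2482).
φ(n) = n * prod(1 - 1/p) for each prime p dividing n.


2482 = 2 × 17 × 73
Prime factors: 2, 17, 73
φ(2482) = 2482 × (1-1/2) × (1-1/17) × (1-1/73)
= 2482 × 1/2 × 16/17 × 72/73 = 1152

φ(2482) = 1152


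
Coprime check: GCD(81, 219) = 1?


Euclidean algorithm:
219 = 2 * 81 + 57
81 = 1 * 57 + 24
57 = 2 * 24 + 9
24 = 2 * 9 + 6
9 = 1 * 6 + 3
6 = 2 * 3 + 0
GCD(81, 219) = 3

No, not coprime (GCD = 3)


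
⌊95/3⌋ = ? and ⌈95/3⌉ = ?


95/3 = 31.6667
floor = 31
ceil = 32

floor = 31, ceil = 32


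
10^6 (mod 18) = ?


10^1 mod 18 = 10
10^2 mod 18 = 10
10^3 mod 18 = 10
10^4 mod 18 = 10
10^5 mod 18 = 10
10^6 mod 18 = 10


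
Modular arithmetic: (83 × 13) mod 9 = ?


83 × 13 = 1079
1079 mod 9 = 8


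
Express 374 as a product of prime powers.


374 / 2 = 187
187 / 11 = 17
17 / 17 = 1
374 = 2 × 11 × 17


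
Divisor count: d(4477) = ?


4477 = 11^2 × 37^1
d(4477) = (2+1) × (1+1) = 6

6 divisors


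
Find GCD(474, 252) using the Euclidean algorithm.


474 = 1 * 252 + 222
252 = 1 * 222 + 30
222 = 7 * 30 + 12
30 = 2 * 12 + 6
12 = 2 * 6 + 0
GCD = 6


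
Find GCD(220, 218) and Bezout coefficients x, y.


Tabular extended Euclidean (each row: r = 220*s + 218*t):
r=220, s=1, t=0
r=218, s=0, t=1
q=1: r=2, s=1, t=-1   [220*(1) + 218*(-1) = 2]
q=109: r=0, s=-109, t=110   [220*(-109) + 218*(110) = 0]
GCD = 2; from the row with r=2: x=1, y=-1
Check: 220*(1) + 218*(-1) = 220 - 218 = 2

GCD = 2, x = 1, y = -1


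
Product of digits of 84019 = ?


8 × 4 × 0 × 1 × 9 = 0


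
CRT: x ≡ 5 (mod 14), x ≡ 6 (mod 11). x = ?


M = 14*11 = 154
M1 = M/14 = 11, M2 = M/11 = 14
M1^(-1) mod 14 = 9, M2^(-1) mod 11 = 4
x = 5*11*9 + 6*14*4 = 831
831 mod 154 = 61
Check: 61 mod 14 = 5 ✓, 61 mod 11 = 6 ✓

x ≡ 61 (mod 154)


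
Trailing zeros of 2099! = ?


floor(2099/5) = 419
floor(2099/25) = 83
floor(2099/125) = 16
floor(2099/625) = 3
Total = 521

521 trailing zeros


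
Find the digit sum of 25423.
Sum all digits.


2 + 5 + 4 + 2 + 3 = 16


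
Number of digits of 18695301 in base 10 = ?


18695301 has 8 digits in base 10
floor(log10(18695301)) + 1 = floor(7.2717) + 1 = 8

8 digits (base 10)


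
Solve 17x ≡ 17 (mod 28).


GCD(17, 28) = 1, unique solution
a^(-1) mod 28 = 5
x = 5 * 17 mod 28 = 1

x ≡ 1 (mod 28)


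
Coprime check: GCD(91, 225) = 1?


Euclidean algorithm:
225 = 2 * 91 + 43
91 = 2 * 43 + 5
43 = 8 * 5 + 3
5 = 1 * 3 + 2
3 = 1 * 2 + 1
2 = 2 * 1 + 0
GCD(91, 225) = 1

Yes, coprime (GCD = 1)


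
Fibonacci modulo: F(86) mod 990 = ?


F(k) mod 990 for k=1..86:
1, 1, 2, 3, 5, 8, 13, 21, 34, 55, 89, 144, 233, 377, 610, 987, 607, 604, 221, 825, 56, 881, 937, 828, 775, 613, 398, 21, 419, 440, 859, 309, 178, 487, 665, 162, 827, 989, 826, 825, 661, 496, 167, 663, 830, 503, 343, 846, 199, 55, 254, 309, 563, 872, 445, 327, 772, 109, 881, 0, 881, 881, 772, 663, 445, 118, 563, 681, 254, 935, 199, 144, 343, 487, 830, 327, 167, 494, 661, 165, 826, 1, 827, 828, 665, 503
F(86) mod 990 = 503


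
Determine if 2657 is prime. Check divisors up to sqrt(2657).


Check divisors up to sqrt(2657) = 51.5461
No divisors found.
2657 is prime.

Yes, 2657 is prime


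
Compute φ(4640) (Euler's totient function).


4640 = 2^5 × 5 × 29
Prime factors: 2, 5, 29
φ(4640) = 4640 × (1-1/2) × (1-1/5) × (1-1/29)
= 4640 × 1/2 × 4/5 × 28/29 = 1792

φ(4640) = 1792


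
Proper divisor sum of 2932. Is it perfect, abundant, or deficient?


Proper divisors: 1, 2, 4, 733, 1466
Sum = 1 + 2 + 4 + 733 + 1466 = 2206
2206 < 2932 → deficient

s(2932) = 2206 (deficient)


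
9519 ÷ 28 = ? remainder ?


9519 = 28 * 339 + 27
Check: 9492 + 27 = 9519

q = 339, r = 27


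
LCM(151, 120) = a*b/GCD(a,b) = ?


GCD(151, 120) = 1
LCM = 151*120/1 = 18120/1 = 18120

LCM = 18120


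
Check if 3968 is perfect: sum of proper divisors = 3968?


Proper divisors of 3968: 1, 2, 4, 8, 16, 31, 32, 62, 64, 124, 128, 248, 496, 992, 1984
Sum = 1 + 2 + 4 + 8 + 16 + 31 + 32 + 62 + 64 + 124 + 128 + 248 + 496 + 992 + 1984 = 4192

No, 3968 is not perfect (4192 ≠ 3968)


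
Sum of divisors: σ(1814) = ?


Divisors of 1814: 1, 2, 907, 1814
Sum = 1 + 2 + 907 + 1814 = 2724

σ(1814) = 2724


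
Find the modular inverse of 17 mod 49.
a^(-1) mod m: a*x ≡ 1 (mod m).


Use the extended Euclidean algorithm on (49, 17); each row r = 49*s + 17*t:
r=49, s=1, t=0
r=17, s=0, t=1
q=2: r=15, s=1, t=-2   [49*(1) + 17*(-2) = 15]
q=1: r=2, s=-1, t=3   [49*(-1) + 17*(3) = 2]
q=7: r=1, s=8, t=-23   [49*(8) + 17*(-23) = 1]
q=2: r=0, s=-17, t=49   [49*(-17) + 17*(49) = 0]
GCD = 1 with t = -23, so 17*(-23) ≡ 1 (mod 49)
Inverse = -23 mod 49 = 26
Check: 17 * 26 = 442 ≡ 1 (mod 49)

17^(-1) ≡ 26 (mod 49)


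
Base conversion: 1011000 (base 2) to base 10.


1011000 (base 2) = 88 (decimal)
88 (decimal) = 88 (base 10)


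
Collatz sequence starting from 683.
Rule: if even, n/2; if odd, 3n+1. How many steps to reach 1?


683 → 2050 → 1025 → 3076 → 1538 → 769 → 2308 → 1154 → 577 → 1732 → 866 → 433 → 1300 → 650 → 325 → 976 → 488 → 244 → 122 → 61 → 184 → 92 → 46 → 23 → 70 → 35 → 106 → 53 → 160 → 80 → 40 → 20 → 10 → 5 → 16 → 8 → 4 → 2 → 1
Total steps = 38

38 steps


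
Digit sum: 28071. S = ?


2 + 8 + 0 + 7 + 1 = 18


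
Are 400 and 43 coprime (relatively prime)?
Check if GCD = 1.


Euclidean algorithm:
400 = 9 * 43 + 13
43 = 3 * 13 + 4
13 = 3 * 4 + 1
4 = 4 * 1 + 0
GCD(400, 43) = 1

Yes, coprime (GCD = 1)


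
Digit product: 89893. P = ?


8 × 9 × 8 × 9 × 3 = 15552


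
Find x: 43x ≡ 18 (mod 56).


GCD(43, 56) = 1, unique solution
a^(-1) mod 56 = 43
x = 43 * 18 mod 56 = 46

x ≡ 46 (mod 56)


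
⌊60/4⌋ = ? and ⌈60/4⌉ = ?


60/4 = 15.0000
floor = 15
ceil = 15

floor = 15, ceil = 15


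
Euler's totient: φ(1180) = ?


1180 = 2^2 × 5 × 59
Prime factors: 2, 5, 59
φ(1180) = 1180 × (1-1/2) × (1-1/5) × (1-1/59)
= 1180 × 1/2 × 4/5 × 58/59 = 464

φ(1180) = 464


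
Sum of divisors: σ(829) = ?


Divisors of 829: 1, 829
Sum = 1 + 829 = 830

σ(829) = 830


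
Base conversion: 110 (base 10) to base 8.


110 (base 10) = 110 (decimal)
110 (decimal) = 156 (base 8)


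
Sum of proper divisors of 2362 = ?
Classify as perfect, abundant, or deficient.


Proper divisors: 1, 2, 1181
Sum = 1 + 2 + 1181 = 1184
1184 < 2362 → deficient

s(2362) = 1184 (deficient)


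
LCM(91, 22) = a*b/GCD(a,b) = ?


GCD(91, 22) = 1
LCM = 91*22/1 = 2002/1 = 2002

LCM = 2002


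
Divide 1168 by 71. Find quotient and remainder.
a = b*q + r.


1168 = 71 * 16 + 32
Check: 1136 + 32 = 1168

q = 16, r = 32


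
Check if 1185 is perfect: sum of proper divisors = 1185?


Proper divisors of 1185: 1, 3, 5, 15, 79, 237, 395
Sum = 1 + 3 + 5 + 15 + 79 + 237 + 395 = 735

No, 1185 is not perfect (735 ≠ 1185)


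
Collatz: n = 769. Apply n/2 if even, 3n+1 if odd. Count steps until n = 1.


769 → 2308 → 1154 → 577 → 1732 → 866 → 433 → 1300 → 650 → 325 → 976 → 488 → 244 → 122 → 61 → 184 → 92 → 46 → 23 → 70 → 35 → 106 → 53 → 160 → 80 → 40 → 20 → 10 → 5 → 16 → 8 → 4 → 2 → 1
Total steps = 33

33 steps


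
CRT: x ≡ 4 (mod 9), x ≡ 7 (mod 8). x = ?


M = 9*8 = 72
M1 = M/9 = 8, M2 = M/8 = 9
M1^(-1) mod 9 = 8, M2^(-1) mod 8 = 1
x = 4*8*8 + 7*9*1 = 319
319 mod 72 = 31
Check: 31 mod 9 = 4 ✓, 31 mod 8 = 7 ✓

x ≡ 31 (mod 72)


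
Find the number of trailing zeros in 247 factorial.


floor(247/5) = 49
floor(247/25) = 9
floor(247/125) = 1
Total = 59

59 trailing zeros


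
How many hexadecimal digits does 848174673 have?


848174673 in base 16 = 328E1E51
Number of digits = 8

8 digits (base 16)


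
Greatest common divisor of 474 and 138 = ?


474 = 3 * 138 + 60
138 = 2 * 60 + 18
60 = 3 * 18 + 6
18 = 3 * 6 + 0
GCD = 6


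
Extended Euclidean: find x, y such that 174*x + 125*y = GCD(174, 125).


Tabular extended Euclidean (each row: r = 174*s + 125*t):
r=174, s=1, t=0
r=125, s=0, t=1
q=1: r=49, s=1, t=-1   [174*(1) + 125*(-1) = 49]
q=2: r=27, s=-2, t=3   [174*(-2) + 125*(3) = 27]
q=1: r=22, s=3, t=-4   [174*(3) + 125*(-4) = 22]
q=1: r=5, s=-5, t=7   [174*(-5) + 125*(7) = 5]
q=4: r=2, s=23, t=-32   [174*(23) + 125*(-32) = 2]
q=2: r=1, s=-51, t=71   [174*(-51) + 125*(71) = 1]
q=2: r=0, s=125, t=-174   [174*(125) + 125*(-174) = 0]
GCD = 1; from the row with r=1: x=-51, y=71
Check: 174*(-51) + 125*(71) = -8874 + 8875 = 1

GCD = 1, x = -51, y = 71


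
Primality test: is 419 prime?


Check divisors up to sqrt(419) = 20.4695
No divisors found.
419 is prime.

Yes, 419 is prime


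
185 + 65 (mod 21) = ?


185 + 65 = 250
250 mod 21 = 19


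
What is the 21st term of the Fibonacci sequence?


Sequence: 1, 1, 2, 3, 5, 8, 13, 21, 34, 55, 89, 144, 233, 377, 610, 987, 1597, 2584, 4181, 6765, 10946
F(21) = 10946


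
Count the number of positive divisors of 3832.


3832 = 2^3 × 479^1
d(3832) = (3+1) × (1+1) = 8

8 divisors


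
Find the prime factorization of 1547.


1547 / 7 = 221
221 / 13 = 17
17 / 17 = 1
1547 = 7 × 13 × 17


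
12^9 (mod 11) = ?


12^1 mod 11 = 1
12^2 mod 11 = 1
12^3 mod 11 = 1
12^4 mod 11 = 1
12^5 mod 11 = 1
12^6 mod 11 = 1
12^7 mod 11 = 1
12^8 mod 11 = 1
12^9 mod 11 = 1


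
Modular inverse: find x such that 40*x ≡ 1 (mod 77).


Use the extended Euclidean algorithm on (77, 40); each row r = 77*s + 40*t:
r=77, s=1, t=0
r=40, s=0, t=1
q=1: r=37, s=1, t=-1   [77*(1) + 40*(-1) = 37]
q=1: r=3, s=-1, t=2   [77*(-1) + 40*(2) = 3]
q=12: r=1, s=13, t=-25   [77*(13) + 40*(-25) = 1]
q=3: r=0, s=-40, t=77   [77*(-40) + 40*(77) = 0]
GCD = 1 with t = -25, so 40*(-25) ≡ 1 (mod 77)
Inverse = -25 mod 77 = 52
Check: 40 * 52 = 2080 ≡ 1 (mod 77)

40^(-1) ≡ 52 (mod 77)


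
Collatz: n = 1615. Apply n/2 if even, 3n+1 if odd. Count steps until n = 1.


1615 → 4846 → 2423 → 7270 → 3635 → 10906 → 5453 → 16360 → 8180 → 4090 → 2045 → 6136 → 3068 → 1534 → 767 → 2302 → 1151 → 3454 → 1727 → 5182 → 2591 → 7774 → 3887 → 11662 → 5831 → 17494 → 8747 → 26242 → 13121 → 39364 → 19682 → 9841 → 29524 → 14762 → 7381 → 22144 → 11072 → 5536 → 2768 → 1384 → 692 → 346 → 173 → 520 → 260 → 130 → 65 → 196 → 98 → 49 → 148 → 74 → 37 → 112 → 56 → 28 → 14 → 7 → 22 → 11 → 34 → 17 → 52 → 26 → 13 → 40 → 20 → 10 → 5 → 16 → 8 → 4 → 2 → 1
Total steps = 73

73 steps


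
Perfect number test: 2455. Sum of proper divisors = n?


Proper divisors of 2455: 1, 5, 491
Sum = 1 + 5 + 491 = 497

No, 2455 is not perfect (497 ≠ 2455)


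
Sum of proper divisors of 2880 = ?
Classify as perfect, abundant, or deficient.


Proper divisors: 1, 2, 3, 4, 5, 6, 8, 9, 10, 12, 15, 16, 18, 20, 24, 30, 32, 36, 40, 45, 48, 60, 64, 72, 80, 90, 96, 120, 144, 160, 180, 192, 240, 288, 320, 360, 480, 576, 720, 960, 1440
Sum = 1 + 2 + 3 + 4 + 5 + 6 + 8 + 9 + 10 + 12 + 15 + 16 + 18 + 20 + 24 + 30 + 32 + 36 + 40 + 45 + 48 + 60 + 64 + 72 + 80 + 90 + 96 + 120 + 144 + 160 + 180 + 192 + 240 + 288 + 320 + 360 + 480 + 576 + 720 + 960 + 1440 = 7026
7026 > 2880 → abundant

s(2880) = 7026 (abundant)


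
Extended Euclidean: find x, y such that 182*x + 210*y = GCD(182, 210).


Tabular extended Euclidean (each row: r = 182*s + 210*t):
r=182, s=1, t=0
r=210, s=0, t=1
q=0: r=182, s=1, t=0   [182*(1) + 210*(0) = 182]
q=1: r=28, s=-1, t=1   [182*(-1) + 210*(1) = 28]
q=6: r=14, s=7, t=-6   [182*(7) + 210*(-6) = 14]
q=2: r=0, s=-15, t=13   [182*(-15) + 210*(13) = 0]
GCD = 14; from the row with r=14: x=7, y=-6
Check: 182*(7) + 210*(-6) = 1274 - 1260 = 14

GCD = 14, x = 7, y = -6


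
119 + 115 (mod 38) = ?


119 + 115 = 234
234 mod 38 = 6


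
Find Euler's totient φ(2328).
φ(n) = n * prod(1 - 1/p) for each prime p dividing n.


2328 = 2^3 × 3 × 97
Prime factors: 2, 3, 97
φ(2328) = 2328 × (1-1/2) × (1-1/3) × (1-1/97)
= 2328 × 1/2 × 2/3 × 96/97 = 768

φ(2328) = 768


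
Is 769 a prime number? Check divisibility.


Check divisors up to sqrt(769) = 27.7308
No divisors found.
769 is prime.

Yes, 769 is prime


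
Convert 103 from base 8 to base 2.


103 (base 8) = 67 (decimal)
67 (decimal) = 1000011 (base 2)


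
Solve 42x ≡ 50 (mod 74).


GCD(42, 74) = 2 divides 50
Divide: 21x ≡ 25 (mod 37)
x ≡ 10 (mod 37)


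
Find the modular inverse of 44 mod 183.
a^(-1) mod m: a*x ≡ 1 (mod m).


Use the extended Euclidean algorithm on (183, 44); each row r = 183*s + 44*t:
r=183, s=1, t=0
r=44, s=0, t=1
q=4: r=7, s=1, t=-4   [183*(1) + 44*(-4) = 7]
q=6: r=2, s=-6, t=25   [183*(-6) + 44*(25) = 2]
q=3: r=1, s=19, t=-79   [183*(19) + 44*(-79) = 1]
q=2: r=0, s=-44, t=183   [183*(-44) + 44*(183) = 0]
GCD = 1 with t = -79, so 44*(-79) ≡ 1 (mod 183)
Inverse = -79 mod 183 = 104
Check: 44 * 104 = 4576 ≡ 1 (mod 183)

44^(-1) ≡ 104 (mod 183)


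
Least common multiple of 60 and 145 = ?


GCD(60, 145) = 5
LCM = 60*145/5 = 8700/5 = 1740

LCM = 1740


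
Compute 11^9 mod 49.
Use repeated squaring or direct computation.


11^1 mod 49 = 11
11^2 mod 49 = 23
11^3 mod 49 = 8
11^4 mod 49 = 39
11^5 mod 49 = 37
11^6 mod 49 = 15
11^7 mod 49 = 18
11^8 mod 49 = 2
11^9 mod 49 = 22


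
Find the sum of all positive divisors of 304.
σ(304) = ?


Divisors of 304: 1, 2, 4, 8, 16, 19, 38, 76, 152, 304
Sum = 1 + 2 + 4 + 8 + 16 + 19 + 38 + 76 + 152 + 304 = 620

σ(304) = 620


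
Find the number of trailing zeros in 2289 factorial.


floor(2289/5) = 457
floor(2289/25) = 91
floor(2289/125) = 18
floor(2289/625) = 3
Total = 569

569 trailing zeros


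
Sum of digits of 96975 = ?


9 + 6 + 9 + 7 + 5 = 36


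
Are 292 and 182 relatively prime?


Euclidean algorithm:
292 = 1 * 182 + 110
182 = 1 * 110 + 72
110 = 1 * 72 + 38
72 = 1 * 38 + 34
38 = 1 * 34 + 4
34 = 8 * 4 + 2
4 = 2 * 2 + 0
GCD(292, 182) = 2

No, not coprime (GCD = 2)


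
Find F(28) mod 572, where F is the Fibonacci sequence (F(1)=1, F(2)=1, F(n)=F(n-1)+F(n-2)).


F(k) mod 572 for k=1..28:
1, 1, 2, 3, 5, 8, 13, 21, 34, 55, 89, 144, 233, 377, 38, 415, 453, 296, 177, 473, 78, 551, 57, 36, 93, 129, 222, 351
F(28) mod 572 = 351


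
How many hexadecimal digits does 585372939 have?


585372939 in base 16 = 22E4150B
Number of digits = 8

8 digits (base 16)


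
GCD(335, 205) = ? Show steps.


335 = 1 * 205 + 130
205 = 1 * 130 + 75
130 = 1 * 75 + 55
75 = 1 * 55 + 20
55 = 2 * 20 + 15
20 = 1 * 15 + 5
15 = 3 * 5 + 0
GCD = 5


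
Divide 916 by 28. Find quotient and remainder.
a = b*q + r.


916 = 28 * 32 + 20
Check: 896 + 20 = 916

q = 32, r = 20


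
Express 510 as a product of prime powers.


510 / 2 = 255
255 / 3 = 85
85 / 5 = 17
17 / 17 = 1
510 = 2 × 3 × 5 × 17


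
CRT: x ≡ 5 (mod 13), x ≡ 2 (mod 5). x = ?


M = 13*5 = 65
M1 = M/13 = 5, M2 = M/5 = 13
M1^(-1) mod 13 = 8, M2^(-1) mod 5 = 2
x = 5*5*8 + 2*13*2 = 252
252 mod 65 = 57
Check: 57 mod 13 = 5 ✓, 57 mod 5 = 2 ✓

x ≡ 57 (mod 65)


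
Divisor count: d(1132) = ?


1132 = 2^2 × 283^1
d(1132) = (2+1) × (1+1) = 6

6 divisors


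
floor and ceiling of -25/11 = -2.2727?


-25/11 = -2.2727
floor = -3
ceil = -2

floor = -3, ceil = -2


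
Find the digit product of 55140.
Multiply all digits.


5 × 5 × 1 × 4 × 0 = 0


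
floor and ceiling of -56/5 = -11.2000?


-56/5 = -11.2000
floor = -12
ceil = -11

floor = -12, ceil = -11


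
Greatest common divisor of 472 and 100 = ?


472 = 4 * 100 + 72
100 = 1 * 72 + 28
72 = 2 * 28 + 16
28 = 1 * 16 + 12
16 = 1 * 12 + 4
12 = 3 * 4 + 0
GCD = 4


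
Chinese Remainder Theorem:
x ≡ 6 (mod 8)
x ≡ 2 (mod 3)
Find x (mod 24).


M = 8*3 = 24
M1 = M/8 = 3, M2 = M/3 = 8
M1^(-1) mod 8 = 3, M2^(-1) mod 3 = 2
x = 6*3*3 + 2*8*2 = 86
86 mod 24 = 14
Check: 14 mod 8 = 6 ✓, 14 mod 3 = 2 ✓

x ≡ 14 (mod 24)


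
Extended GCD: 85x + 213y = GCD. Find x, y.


Tabular extended Euclidean (each row: r = 85*s + 213*t):
r=85, s=1, t=0
r=213, s=0, t=1
q=0: r=85, s=1, t=0   [85*(1) + 213*(0) = 85]
q=2: r=43, s=-2, t=1   [85*(-2) + 213*(1) = 43]
q=1: r=42, s=3, t=-1   [85*(3) + 213*(-1) = 42]
q=1: r=1, s=-5, t=2   [85*(-5) + 213*(2) = 1]
q=42: r=0, s=213, t=-85   [85*(213) + 213*(-85) = 0]
GCD = 1; from the row with r=1: x=-5, y=2
Check: 85*(-5) + 213*(2) = -425 + 426 = 1

GCD = 1, x = -5, y = 2


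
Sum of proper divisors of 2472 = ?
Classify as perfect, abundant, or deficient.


Proper divisors: 1, 2, 3, 4, 6, 8, 12, 24, 103, 206, 309, 412, 618, 824, 1236
Sum = 1 + 2 + 3 + 4 + 6 + 8 + 12 + 24 + 103 + 206 + 309 + 412 + 618 + 824 + 1236 = 3768
3768 > 2472 → abundant

s(2472) = 3768 (abundant)


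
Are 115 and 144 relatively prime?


Euclidean algorithm:
144 = 1 * 115 + 29
115 = 3 * 29 + 28
29 = 1 * 28 + 1
28 = 28 * 1 + 0
GCD(115, 144) = 1

Yes, coprime (GCD = 1)


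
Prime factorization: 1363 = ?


1363 / 29 = 47
47 / 47 = 1
1363 = 29 × 47


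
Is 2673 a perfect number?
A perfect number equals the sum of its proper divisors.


Proper divisors of 2673: 1, 3, 9, 11, 27, 33, 81, 99, 243, 297, 891
Sum = 1 + 3 + 9 + 11 + 27 + 33 + 81 + 99 + 243 + 297 + 891 = 1695

No, 2673 is not perfect (1695 ≠ 2673)


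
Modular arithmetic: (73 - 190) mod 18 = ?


73 - 190 = -117
-117 mod 18 = 9


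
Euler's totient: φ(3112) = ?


3112 = 2^3 × 389
Prime factors: 2, 389
φ(3112) = 3112 × (1-1/2) × (1-1/389)
= 3112 × 1/2 × 388/389 = 1552

φ(3112) = 1552


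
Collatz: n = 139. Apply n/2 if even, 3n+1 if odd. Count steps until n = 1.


139 → 418 → 209 → 628 → 314 → 157 → 472 → 236 → 118 → 59 → 178 → 89 → 268 → 134 → 67 → 202 → 101 → 304 → 152 → 76 → 38 → 19 → 58 → 29 → 88 → 44 → 22 → 11 → 34 → 17 → 52 → 26 → 13 → 40 → 20 → 10 → 5 → 16 → 8 → 4 → 2 → 1
Total steps = 41

41 steps


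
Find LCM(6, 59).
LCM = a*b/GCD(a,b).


GCD(6, 59) = 1
LCM = 6*59/1 = 354/1 = 354

LCM = 354


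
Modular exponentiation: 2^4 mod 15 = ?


2^1 mod 15 = 2
2^2 mod 15 = 4
2^3 mod 15 = 8
2^4 mod 15 = 1


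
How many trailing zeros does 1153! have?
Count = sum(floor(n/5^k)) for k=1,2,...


floor(1153/5) = 230
floor(1153/25) = 46
floor(1153/125) = 9
floor(1153/625) = 1
Total = 286

286 trailing zeros


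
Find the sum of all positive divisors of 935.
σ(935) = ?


Divisors of 935: 1, 5, 11, 17, 55, 85, 187, 935
Sum = 1 + 5 + 11 + 17 + 55 + 85 + 187 + 935 = 1296

σ(935) = 1296


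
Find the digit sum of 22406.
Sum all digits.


2 + 2 + 4 + 0 + 6 = 14


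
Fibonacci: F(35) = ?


Sequence: 1, 1, 2, 3, 5, 8, 13, 21, 34, 55, 89, 144, 233, 377, 610, 987, 1597, 2584, 4181, 6765, 10946, 17711, 28657, 46368, 75025, 121393, 196418, 317811, 514229, 832040, 1346269, 2178309, 3524578, 5702887, 9227465
F(35) = 9227465


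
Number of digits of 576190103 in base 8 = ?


576190103 in base 8 = 4225773227
Number of digits = 10

10 digits (base 8)


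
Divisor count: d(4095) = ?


4095 = 3^2 × 5^1 × 7^1 × 13^1
d(4095) = (2+1) × (1+1) × (1+1) × (1+1) = 24

24 divisors


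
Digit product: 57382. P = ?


5 × 7 × 3 × 8 × 2 = 1680


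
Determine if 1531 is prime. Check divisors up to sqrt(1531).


Check divisors up to sqrt(1531) = 39.1280
No divisors found.
1531 is prime.

Yes, 1531 is prime


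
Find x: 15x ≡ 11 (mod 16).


GCD(15, 16) = 1, unique solution
a^(-1) mod 16 = 15
x = 15 * 11 mod 16 = 5

x ≡ 5 (mod 16)


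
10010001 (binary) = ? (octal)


10010001 (base 2) = 145 (decimal)
145 (decimal) = 221 (base 8)


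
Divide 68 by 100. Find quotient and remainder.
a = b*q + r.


68 = 100 * 0 + 68
Check: 0 + 68 = 68

q = 0, r = 68


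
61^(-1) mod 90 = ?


Use the extended Euclidean algorithm on (90, 61); each row r = 90*s + 61*t:
r=90, s=1, t=0
r=61, s=0, t=1
q=1: r=29, s=1, t=-1   [90*(1) + 61*(-1) = 29]
q=2: r=3, s=-2, t=3   [90*(-2) + 61*(3) = 3]
q=9: r=2, s=19, t=-28   [90*(19) + 61*(-28) = 2]
q=1: r=1, s=-21, t=31   [90*(-21) + 61*(31) = 1]
q=2: r=0, s=61, t=-90   [90*(61) + 61*(-90) = 0]
GCD = 1 with t = 31, so 61*(31) ≡ 1 (mod 90)
Inverse = 31 mod 90 = 31
Check: 61 * 31 = 1891 ≡ 1 (mod 90)

61^(-1) ≡ 31 (mod 90)
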